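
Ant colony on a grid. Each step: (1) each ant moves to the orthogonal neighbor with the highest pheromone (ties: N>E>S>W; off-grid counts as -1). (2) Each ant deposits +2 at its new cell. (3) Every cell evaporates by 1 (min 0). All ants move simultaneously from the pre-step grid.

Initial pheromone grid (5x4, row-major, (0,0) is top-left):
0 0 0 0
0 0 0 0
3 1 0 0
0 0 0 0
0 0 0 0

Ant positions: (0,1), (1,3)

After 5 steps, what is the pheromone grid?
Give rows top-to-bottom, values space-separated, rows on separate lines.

After step 1: ants at (0,2),(0,3)
  0 0 1 1
  0 0 0 0
  2 0 0 0
  0 0 0 0
  0 0 0 0
After step 2: ants at (0,3),(0,2)
  0 0 2 2
  0 0 0 0
  1 0 0 0
  0 0 0 0
  0 0 0 0
After step 3: ants at (0,2),(0,3)
  0 0 3 3
  0 0 0 0
  0 0 0 0
  0 0 0 0
  0 0 0 0
After step 4: ants at (0,3),(0,2)
  0 0 4 4
  0 0 0 0
  0 0 0 0
  0 0 0 0
  0 0 0 0
After step 5: ants at (0,2),(0,3)
  0 0 5 5
  0 0 0 0
  0 0 0 0
  0 0 0 0
  0 0 0 0

0 0 5 5
0 0 0 0
0 0 0 0
0 0 0 0
0 0 0 0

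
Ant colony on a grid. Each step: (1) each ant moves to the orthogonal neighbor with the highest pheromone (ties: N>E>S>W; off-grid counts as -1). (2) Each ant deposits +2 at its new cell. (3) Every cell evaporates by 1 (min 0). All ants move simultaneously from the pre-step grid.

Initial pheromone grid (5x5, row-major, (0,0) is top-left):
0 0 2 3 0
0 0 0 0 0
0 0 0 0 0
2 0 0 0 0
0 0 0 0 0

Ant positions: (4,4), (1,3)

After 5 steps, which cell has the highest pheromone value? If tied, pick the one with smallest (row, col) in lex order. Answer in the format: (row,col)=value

Step 1: ant0:(4,4)->N->(3,4) | ant1:(1,3)->N->(0,3)
  grid max=4 at (0,3)
Step 2: ant0:(3,4)->N->(2,4) | ant1:(0,3)->W->(0,2)
  grid max=3 at (0,3)
Step 3: ant0:(2,4)->N->(1,4) | ant1:(0,2)->E->(0,3)
  grid max=4 at (0,3)
Step 4: ant0:(1,4)->N->(0,4) | ant1:(0,3)->W->(0,2)
  grid max=3 at (0,3)
Step 5: ant0:(0,4)->W->(0,3) | ant1:(0,2)->E->(0,3)
  grid max=6 at (0,3)
Final grid:
  0 0 1 6 0
  0 0 0 0 0
  0 0 0 0 0
  0 0 0 0 0
  0 0 0 0 0
Max pheromone 6 at (0,3)

Answer: (0,3)=6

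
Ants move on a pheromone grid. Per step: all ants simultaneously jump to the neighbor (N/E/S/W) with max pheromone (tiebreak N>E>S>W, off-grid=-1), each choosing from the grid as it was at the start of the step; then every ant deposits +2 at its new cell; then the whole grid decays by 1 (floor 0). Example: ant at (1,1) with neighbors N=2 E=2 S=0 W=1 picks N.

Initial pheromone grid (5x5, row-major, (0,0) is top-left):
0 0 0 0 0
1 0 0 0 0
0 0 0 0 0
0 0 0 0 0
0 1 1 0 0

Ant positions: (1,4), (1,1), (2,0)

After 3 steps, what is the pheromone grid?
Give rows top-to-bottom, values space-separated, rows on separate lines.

After step 1: ants at (0,4),(1,0),(1,0)
  0 0 0 0 1
  4 0 0 0 0
  0 0 0 0 0
  0 0 0 0 0
  0 0 0 0 0
After step 2: ants at (1,4),(0,0),(0,0)
  3 0 0 0 0
  3 0 0 0 1
  0 0 0 0 0
  0 0 0 0 0
  0 0 0 0 0
After step 3: ants at (0,4),(1,0),(1,0)
  2 0 0 0 1
  6 0 0 0 0
  0 0 0 0 0
  0 0 0 0 0
  0 0 0 0 0

2 0 0 0 1
6 0 0 0 0
0 0 0 0 0
0 0 0 0 0
0 0 0 0 0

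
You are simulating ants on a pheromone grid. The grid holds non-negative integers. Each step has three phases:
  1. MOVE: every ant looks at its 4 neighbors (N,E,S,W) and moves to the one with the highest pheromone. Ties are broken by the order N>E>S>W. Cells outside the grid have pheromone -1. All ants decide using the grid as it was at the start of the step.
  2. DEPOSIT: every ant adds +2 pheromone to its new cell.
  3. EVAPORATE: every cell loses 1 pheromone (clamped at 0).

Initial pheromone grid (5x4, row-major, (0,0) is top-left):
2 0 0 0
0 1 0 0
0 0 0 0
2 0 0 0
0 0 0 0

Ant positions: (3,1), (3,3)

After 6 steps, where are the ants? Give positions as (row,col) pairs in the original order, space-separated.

Step 1: ant0:(3,1)->W->(3,0) | ant1:(3,3)->N->(2,3)
  grid max=3 at (3,0)
Step 2: ant0:(3,0)->N->(2,0) | ant1:(2,3)->N->(1,3)
  grid max=2 at (3,0)
Step 3: ant0:(2,0)->S->(3,0) | ant1:(1,3)->N->(0,3)
  grid max=3 at (3,0)
Step 4: ant0:(3,0)->N->(2,0) | ant1:(0,3)->S->(1,3)
  grid max=2 at (3,0)
Step 5: ant0:(2,0)->S->(3,0) | ant1:(1,3)->N->(0,3)
  grid max=3 at (3,0)
Step 6: ant0:(3,0)->N->(2,0) | ant1:(0,3)->S->(1,3)
  grid max=2 at (3,0)

(2,0) (1,3)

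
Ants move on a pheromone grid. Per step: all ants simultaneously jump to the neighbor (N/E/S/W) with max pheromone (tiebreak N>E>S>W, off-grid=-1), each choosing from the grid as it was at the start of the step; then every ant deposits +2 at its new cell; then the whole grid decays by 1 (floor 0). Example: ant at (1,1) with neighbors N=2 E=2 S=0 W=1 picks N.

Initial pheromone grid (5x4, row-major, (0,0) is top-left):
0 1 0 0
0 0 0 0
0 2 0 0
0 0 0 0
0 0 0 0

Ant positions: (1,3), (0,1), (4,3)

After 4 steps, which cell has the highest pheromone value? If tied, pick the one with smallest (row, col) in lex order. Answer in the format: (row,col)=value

Answer: (0,3)=6

Derivation:
Step 1: ant0:(1,3)->N->(0,3) | ant1:(0,1)->E->(0,2) | ant2:(4,3)->N->(3,3)
  grid max=1 at (0,2)
Step 2: ant0:(0,3)->W->(0,2) | ant1:(0,2)->E->(0,3) | ant2:(3,3)->N->(2,3)
  grid max=2 at (0,2)
Step 3: ant0:(0,2)->E->(0,3) | ant1:(0,3)->W->(0,2) | ant2:(2,3)->N->(1,3)
  grid max=3 at (0,2)
Step 4: ant0:(0,3)->W->(0,2) | ant1:(0,2)->E->(0,3) | ant2:(1,3)->N->(0,3)
  grid max=6 at (0,3)
Final grid:
  0 0 4 6
  0 0 0 0
  0 0 0 0
  0 0 0 0
  0 0 0 0
Max pheromone 6 at (0,3)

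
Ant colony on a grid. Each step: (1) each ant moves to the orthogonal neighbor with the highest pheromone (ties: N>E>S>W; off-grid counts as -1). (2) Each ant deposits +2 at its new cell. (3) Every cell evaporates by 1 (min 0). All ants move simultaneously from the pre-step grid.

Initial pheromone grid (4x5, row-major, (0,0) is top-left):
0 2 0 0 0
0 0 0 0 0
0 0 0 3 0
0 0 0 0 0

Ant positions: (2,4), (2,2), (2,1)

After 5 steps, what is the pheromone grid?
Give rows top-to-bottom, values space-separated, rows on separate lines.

After step 1: ants at (2,3),(2,3),(1,1)
  0 1 0 0 0
  0 1 0 0 0
  0 0 0 6 0
  0 0 0 0 0
After step 2: ants at (1,3),(1,3),(0,1)
  0 2 0 0 0
  0 0 0 3 0
  0 0 0 5 0
  0 0 0 0 0
After step 3: ants at (2,3),(2,3),(0,2)
  0 1 1 0 0
  0 0 0 2 0
  0 0 0 8 0
  0 0 0 0 0
After step 4: ants at (1,3),(1,3),(0,1)
  0 2 0 0 0
  0 0 0 5 0
  0 0 0 7 0
  0 0 0 0 0
After step 5: ants at (2,3),(2,3),(0,2)
  0 1 1 0 0
  0 0 0 4 0
  0 0 0 10 0
  0 0 0 0 0

0 1 1 0 0
0 0 0 4 0
0 0 0 10 0
0 0 0 0 0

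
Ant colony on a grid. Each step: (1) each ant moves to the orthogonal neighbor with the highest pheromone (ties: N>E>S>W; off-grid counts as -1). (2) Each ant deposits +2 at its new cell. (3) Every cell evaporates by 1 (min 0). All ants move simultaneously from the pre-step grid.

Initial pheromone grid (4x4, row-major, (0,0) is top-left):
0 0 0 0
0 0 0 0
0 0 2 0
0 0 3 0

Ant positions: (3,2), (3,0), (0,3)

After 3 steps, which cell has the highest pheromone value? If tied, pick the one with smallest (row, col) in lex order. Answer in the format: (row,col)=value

Step 1: ant0:(3,2)->N->(2,2) | ant1:(3,0)->N->(2,0) | ant2:(0,3)->S->(1,3)
  grid max=3 at (2,2)
Step 2: ant0:(2,2)->S->(3,2) | ant1:(2,0)->N->(1,0) | ant2:(1,3)->N->(0,3)
  grid max=3 at (3,2)
Step 3: ant0:(3,2)->N->(2,2) | ant1:(1,0)->N->(0,0) | ant2:(0,3)->S->(1,3)
  grid max=3 at (2,2)
Final grid:
  1 0 0 0
  0 0 0 1
  0 0 3 0
  0 0 2 0
Max pheromone 3 at (2,2)

Answer: (2,2)=3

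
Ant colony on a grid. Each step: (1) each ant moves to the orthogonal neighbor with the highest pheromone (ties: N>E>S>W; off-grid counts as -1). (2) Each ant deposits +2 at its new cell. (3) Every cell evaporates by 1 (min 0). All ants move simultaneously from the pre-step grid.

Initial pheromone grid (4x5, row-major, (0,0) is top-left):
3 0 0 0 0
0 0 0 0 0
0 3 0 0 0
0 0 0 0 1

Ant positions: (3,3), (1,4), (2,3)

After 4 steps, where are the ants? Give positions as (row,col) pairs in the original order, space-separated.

Step 1: ant0:(3,3)->E->(3,4) | ant1:(1,4)->N->(0,4) | ant2:(2,3)->N->(1,3)
  grid max=2 at (0,0)
Step 2: ant0:(3,4)->N->(2,4) | ant1:(0,4)->S->(1,4) | ant2:(1,3)->N->(0,3)
  grid max=1 at (0,0)
Step 3: ant0:(2,4)->N->(1,4) | ant1:(1,4)->S->(2,4) | ant2:(0,3)->E->(0,4)
  grid max=2 at (1,4)
Step 4: ant0:(1,4)->S->(2,4) | ant1:(2,4)->N->(1,4) | ant2:(0,4)->S->(1,4)
  grid max=5 at (1,4)

(2,4) (1,4) (1,4)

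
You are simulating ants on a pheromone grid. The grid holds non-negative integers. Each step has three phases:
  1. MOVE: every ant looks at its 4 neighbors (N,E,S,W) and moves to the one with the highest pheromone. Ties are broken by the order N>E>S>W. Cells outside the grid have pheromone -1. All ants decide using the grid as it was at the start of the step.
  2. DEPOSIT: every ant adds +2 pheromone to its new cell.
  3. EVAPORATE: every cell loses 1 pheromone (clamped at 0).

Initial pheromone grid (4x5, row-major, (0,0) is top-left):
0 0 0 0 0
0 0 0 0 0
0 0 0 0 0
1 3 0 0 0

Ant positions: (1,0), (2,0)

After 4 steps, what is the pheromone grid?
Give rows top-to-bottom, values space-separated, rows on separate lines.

After step 1: ants at (0,0),(3,0)
  1 0 0 0 0
  0 0 0 0 0
  0 0 0 0 0
  2 2 0 0 0
After step 2: ants at (0,1),(3,1)
  0 1 0 0 0
  0 0 0 0 0
  0 0 0 0 0
  1 3 0 0 0
After step 3: ants at (0,2),(3,0)
  0 0 1 0 0
  0 0 0 0 0
  0 0 0 0 0
  2 2 0 0 0
After step 4: ants at (0,3),(3,1)
  0 0 0 1 0
  0 0 0 0 0
  0 0 0 0 0
  1 3 0 0 0

0 0 0 1 0
0 0 0 0 0
0 0 0 0 0
1 3 0 0 0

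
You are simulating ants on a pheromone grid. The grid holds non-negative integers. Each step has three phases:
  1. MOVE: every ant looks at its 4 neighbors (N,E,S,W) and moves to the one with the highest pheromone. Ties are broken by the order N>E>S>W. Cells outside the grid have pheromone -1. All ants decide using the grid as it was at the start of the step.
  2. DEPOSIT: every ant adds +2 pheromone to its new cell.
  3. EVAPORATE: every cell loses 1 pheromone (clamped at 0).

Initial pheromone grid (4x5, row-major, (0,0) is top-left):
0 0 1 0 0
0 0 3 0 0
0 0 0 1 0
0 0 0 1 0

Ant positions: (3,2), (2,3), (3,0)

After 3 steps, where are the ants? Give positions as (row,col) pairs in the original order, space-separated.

Step 1: ant0:(3,2)->E->(3,3) | ant1:(2,3)->S->(3,3) | ant2:(3,0)->N->(2,0)
  grid max=4 at (3,3)
Step 2: ant0:(3,3)->N->(2,3) | ant1:(3,3)->N->(2,3) | ant2:(2,0)->N->(1,0)
  grid max=3 at (2,3)
Step 3: ant0:(2,3)->S->(3,3) | ant1:(2,3)->S->(3,3) | ant2:(1,0)->N->(0,0)
  grid max=6 at (3,3)

(3,3) (3,3) (0,0)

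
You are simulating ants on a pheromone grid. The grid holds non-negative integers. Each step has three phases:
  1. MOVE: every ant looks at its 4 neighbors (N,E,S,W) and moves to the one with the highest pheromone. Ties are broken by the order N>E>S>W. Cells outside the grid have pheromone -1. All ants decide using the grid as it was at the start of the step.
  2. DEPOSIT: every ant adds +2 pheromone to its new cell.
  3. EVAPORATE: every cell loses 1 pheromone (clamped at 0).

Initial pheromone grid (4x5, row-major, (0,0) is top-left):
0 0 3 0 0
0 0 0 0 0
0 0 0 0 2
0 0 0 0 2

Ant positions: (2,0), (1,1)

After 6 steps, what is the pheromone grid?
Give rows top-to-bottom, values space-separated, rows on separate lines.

After step 1: ants at (1,0),(0,1)
  0 1 2 0 0
  1 0 0 0 0
  0 0 0 0 1
  0 0 0 0 1
After step 2: ants at (0,0),(0,2)
  1 0 3 0 0
  0 0 0 0 0
  0 0 0 0 0
  0 0 0 0 0
After step 3: ants at (0,1),(0,3)
  0 1 2 1 0
  0 0 0 0 0
  0 0 0 0 0
  0 0 0 0 0
After step 4: ants at (0,2),(0,2)
  0 0 5 0 0
  0 0 0 0 0
  0 0 0 0 0
  0 0 0 0 0
After step 5: ants at (0,3),(0,3)
  0 0 4 3 0
  0 0 0 0 0
  0 0 0 0 0
  0 0 0 0 0
After step 6: ants at (0,2),(0,2)
  0 0 7 2 0
  0 0 0 0 0
  0 0 0 0 0
  0 0 0 0 0

0 0 7 2 0
0 0 0 0 0
0 0 0 0 0
0 0 0 0 0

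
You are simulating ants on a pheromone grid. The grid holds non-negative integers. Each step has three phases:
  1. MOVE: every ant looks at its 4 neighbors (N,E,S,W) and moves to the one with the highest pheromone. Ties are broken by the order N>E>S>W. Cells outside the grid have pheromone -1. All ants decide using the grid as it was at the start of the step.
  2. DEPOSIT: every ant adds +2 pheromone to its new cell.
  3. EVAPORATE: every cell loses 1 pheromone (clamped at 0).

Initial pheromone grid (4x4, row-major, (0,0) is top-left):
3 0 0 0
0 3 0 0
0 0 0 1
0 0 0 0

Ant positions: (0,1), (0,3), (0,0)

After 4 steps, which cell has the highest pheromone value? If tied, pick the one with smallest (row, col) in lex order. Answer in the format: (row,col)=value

Answer: (1,1)=7

Derivation:
Step 1: ant0:(0,1)->S->(1,1) | ant1:(0,3)->S->(1,3) | ant2:(0,0)->E->(0,1)
  grid max=4 at (1,1)
Step 2: ant0:(1,1)->N->(0,1) | ant1:(1,3)->N->(0,3) | ant2:(0,1)->S->(1,1)
  grid max=5 at (1,1)
Step 3: ant0:(0,1)->S->(1,1) | ant1:(0,3)->S->(1,3) | ant2:(1,1)->N->(0,1)
  grid max=6 at (1,1)
Step 4: ant0:(1,1)->N->(0,1) | ant1:(1,3)->N->(0,3) | ant2:(0,1)->S->(1,1)
  grid max=7 at (1,1)
Final grid:
  0 4 0 1
  0 7 0 0
  0 0 0 0
  0 0 0 0
Max pheromone 7 at (1,1)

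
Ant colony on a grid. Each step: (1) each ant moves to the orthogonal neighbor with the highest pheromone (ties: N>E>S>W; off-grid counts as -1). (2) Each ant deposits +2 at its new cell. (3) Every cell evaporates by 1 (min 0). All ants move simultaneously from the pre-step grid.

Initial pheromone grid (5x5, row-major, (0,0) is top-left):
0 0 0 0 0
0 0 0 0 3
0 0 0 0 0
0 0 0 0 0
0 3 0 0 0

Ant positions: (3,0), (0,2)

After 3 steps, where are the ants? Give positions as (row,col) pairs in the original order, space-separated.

Step 1: ant0:(3,0)->N->(2,0) | ant1:(0,2)->E->(0,3)
  grid max=2 at (1,4)
Step 2: ant0:(2,0)->N->(1,0) | ant1:(0,3)->E->(0,4)
  grid max=1 at (0,4)
Step 3: ant0:(1,0)->N->(0,0) | ant1:(0,4)->S->(1,4)
  grid max=2 at (1,4)

(0,0) (1,4)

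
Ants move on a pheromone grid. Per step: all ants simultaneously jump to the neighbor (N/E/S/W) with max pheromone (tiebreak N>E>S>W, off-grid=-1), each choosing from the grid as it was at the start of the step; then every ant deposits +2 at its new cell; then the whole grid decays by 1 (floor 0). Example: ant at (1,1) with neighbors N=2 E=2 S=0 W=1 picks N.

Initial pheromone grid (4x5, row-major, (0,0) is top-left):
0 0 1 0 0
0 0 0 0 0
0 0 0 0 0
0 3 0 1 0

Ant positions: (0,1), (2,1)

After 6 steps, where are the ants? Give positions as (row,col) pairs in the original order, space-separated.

Step 1: ant0:(0,1)->E->(0,2) | ant1:(2,1)->S->(3,1)
  grid max=4 at (3,1)
Step 2: ant0:(0,2)->E->(0,3) | ant1:(3,1)->N->(2,1)
  grid max=3 at (3,1)
Step 3: ant0:(0,3)->W->(0,2) | ant1:(2,1)->S->(3,1)
  grid max=4 at (3,1)
Step 4: ant0:(0,2)->E->(0,3) | ant1:(3,1)->N->(2,1)
  grid max=3 at (3,1)
Step 5: ant0:(0,3)->W->(0,2) | ant1:(2,1)->S->(3,1)
  grid max=4 at (3,1)
Step 6: ant0:(0,2)->E->(0,3) | ant1:(3,1)->N->(2,1)
  grid max=3 at (3,1)

(0,3) (2,1)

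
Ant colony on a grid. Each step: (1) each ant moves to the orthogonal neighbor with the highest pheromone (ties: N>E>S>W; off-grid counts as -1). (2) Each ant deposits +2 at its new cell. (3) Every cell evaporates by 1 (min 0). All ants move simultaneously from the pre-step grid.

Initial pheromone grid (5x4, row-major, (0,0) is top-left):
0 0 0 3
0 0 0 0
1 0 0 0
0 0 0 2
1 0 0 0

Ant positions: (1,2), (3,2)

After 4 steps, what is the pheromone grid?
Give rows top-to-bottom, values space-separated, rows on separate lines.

After step 1: ants at (0,2),(3,3)
  0 0 1 2
  0 0 0 0
  0 0 0 0
  0 0 0 3
  0 0 0 0
After step 2: ants at (0,3),(2,3)
  0 0 0 3
  0 0 0 0
  0 0 0 1
  0 0 0 2
  0 0 0 0
After step 3: ants at (1,3),(3,3)
  0 0 0 2
  0 0 0 1
  0 0 0 0
  0 0 0 3
  0 0 0 0
After step 4: ants at (0,3),(2,3)
  0 0 0 3
  0 0 0 0
  0 0 0 1
  0 0 0 2
  0 0 0 0

0 0 0 3
0 0 0 0
0 0 0 1
0 0 0 2
0 0 0 0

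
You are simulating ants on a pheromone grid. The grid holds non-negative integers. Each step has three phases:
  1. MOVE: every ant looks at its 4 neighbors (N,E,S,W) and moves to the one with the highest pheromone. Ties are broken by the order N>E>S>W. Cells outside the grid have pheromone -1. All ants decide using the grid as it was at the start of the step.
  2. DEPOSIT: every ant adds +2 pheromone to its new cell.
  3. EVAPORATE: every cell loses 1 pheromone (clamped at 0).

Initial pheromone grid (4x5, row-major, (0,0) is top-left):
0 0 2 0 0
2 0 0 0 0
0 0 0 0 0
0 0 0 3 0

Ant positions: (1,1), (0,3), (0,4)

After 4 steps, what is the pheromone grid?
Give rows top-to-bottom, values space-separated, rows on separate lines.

After step 1: ants at (1,0),(0,2),(1,4)
  0 0 3 0 0
  3 0 0 0 1
  0 0 0 0 0
  0 0 0 2 0
After step 2: ants at (0,0),(0,3),(0,4)
  1 0 2 1 1
  2 0 0 0 0
  0 0 0 0 0
  0 0 0 1 0
After step 3: ants at (1,0),(0,2),(0,3)
  0 0 3 2 0
  3 0 0 0 0
  0 0 0 0 0
  0 0 0 0 0
After step 4: ants at (0,0),(0,3),(0,2)
  1 0 4 3 0
  2 0 0 0 0
  0 0 0 0 0
  0 0 0 0 0

1 0 4 3 0
2 0 0 0 0
0 0 0 0 0
0 0 0 0 0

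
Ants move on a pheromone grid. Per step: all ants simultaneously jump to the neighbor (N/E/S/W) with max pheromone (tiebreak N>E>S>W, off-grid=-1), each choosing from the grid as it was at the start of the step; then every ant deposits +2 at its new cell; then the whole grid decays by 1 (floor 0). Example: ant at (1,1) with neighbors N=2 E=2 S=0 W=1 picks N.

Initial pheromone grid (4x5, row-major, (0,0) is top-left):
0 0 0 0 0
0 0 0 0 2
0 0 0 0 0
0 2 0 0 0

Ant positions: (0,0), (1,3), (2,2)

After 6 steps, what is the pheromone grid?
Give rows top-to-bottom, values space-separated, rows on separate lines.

After step 1: ants at (0,1),(1,4),(1,2)
  0 1 0 0 0
  0 0 1 0 3
  0 0 0 0 0
  0 1 0 0 0
After step 2: ants at (0,2),(0,4),(0,2)
  0 0 3 0 1
  0 0 0 0 2
  0 0 0 0 0
  0 0 0 0 0
After step 3: ants at (0,3),(1,4),(0,3)
  0 0 2 3 0
  0 0 0 0 3
  0 0 0 0 0
  0 0 0 0 0
After step 4: ants at (0,2),(0,4),(0,2)
  0 0 5 2 1
  0 0 0 0 2
  0 0 0 0 0
  0 0 0 0 0
After step 5: ants at (0,3),(1,4),(0,3)
  0 0 4 5 0
  0 0 0 0 3
  0 0 0 0 0
  0 0 0 0 0
After step 6: ants at (0,2),(0,4),(0,2)
  0 0 7 4 1
  0 0 0 0 2
  0 0 0 0 0
  0 0 0 0 0

0 0 7 4 1
0 0 0 0 2
0 0 0 0 0
0 0 0 0 0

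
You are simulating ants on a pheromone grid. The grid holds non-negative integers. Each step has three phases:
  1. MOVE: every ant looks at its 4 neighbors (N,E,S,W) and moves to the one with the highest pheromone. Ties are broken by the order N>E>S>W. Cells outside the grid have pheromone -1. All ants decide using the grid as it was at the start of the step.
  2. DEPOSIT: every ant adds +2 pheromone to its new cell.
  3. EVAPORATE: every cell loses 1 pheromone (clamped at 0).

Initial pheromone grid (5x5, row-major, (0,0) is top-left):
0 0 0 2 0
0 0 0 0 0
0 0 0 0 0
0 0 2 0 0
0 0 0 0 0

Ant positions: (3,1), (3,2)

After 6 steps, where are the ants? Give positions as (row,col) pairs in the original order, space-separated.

Step 1: ant0:(3,1)->E->(3,2) | ant1:(3,2)->N->(2,2)
  grid max=3 at (3,2)
Step 2: ant0:(3,2)->N->(2,2) | ant1:(2,2)->S->(3,2)
  grid max=4 at (3,2)
Step 3: ant0:(2,2)->S->(3,2) | ant1:(3,2)->N->(2,2)
  grid max=5 at (3,2)
Step 4: ant0:(3,2)->N->(2,2) | ant1:(2,2)->S->(3,2)
  grid max=6 at (3,2)
Step 5: ant0:(2,2)->S->(3,2) | ant1:(3,2)->N->(2,2)
  grid max=7 at (3,2)
Step 6: ant0:(3,2)->N->(2,2) | ant1:(2,2)->S->(3,2)
  grid max=8 at (3,2)

(2,2) (3,2)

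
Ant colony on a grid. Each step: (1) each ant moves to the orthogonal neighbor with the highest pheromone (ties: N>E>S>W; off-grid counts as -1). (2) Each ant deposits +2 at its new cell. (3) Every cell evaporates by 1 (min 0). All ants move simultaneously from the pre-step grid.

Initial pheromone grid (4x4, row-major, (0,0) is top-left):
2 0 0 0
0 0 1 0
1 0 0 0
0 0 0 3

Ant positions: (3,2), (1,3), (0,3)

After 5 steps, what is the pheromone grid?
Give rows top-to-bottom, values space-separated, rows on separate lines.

After step 1: ants at (3,3),(1,2),(1,3)
  1 0 0 0
  0 0 2 1
  0 0 0 0
  0 0 0 4
After step 2: ants at (2,3),(1,3),(1,2)
  0 0 0 0
  0 0 3 2
  0 0 0 1
  0 0 0 3
After step 3: ants at (3,3),(1,2),(1,3)
  0 0 0 0
  0 0 4 3
  0 0 0 0
  0 0 0 4
After step 4: ants at (2,3),(1,3),(1,2)
  0 0 0 0
  0 0 5 4
  0 0 0 1
  0 0 0 3
After step 5: ants at (1,3),(1,2),(1,3)
  0 0 0 0
  0 0 6 7
  0 0 0 0
  0 0 0 2

0 0 0 0
0 0 6 7
0 0 0 0
0 0 0 2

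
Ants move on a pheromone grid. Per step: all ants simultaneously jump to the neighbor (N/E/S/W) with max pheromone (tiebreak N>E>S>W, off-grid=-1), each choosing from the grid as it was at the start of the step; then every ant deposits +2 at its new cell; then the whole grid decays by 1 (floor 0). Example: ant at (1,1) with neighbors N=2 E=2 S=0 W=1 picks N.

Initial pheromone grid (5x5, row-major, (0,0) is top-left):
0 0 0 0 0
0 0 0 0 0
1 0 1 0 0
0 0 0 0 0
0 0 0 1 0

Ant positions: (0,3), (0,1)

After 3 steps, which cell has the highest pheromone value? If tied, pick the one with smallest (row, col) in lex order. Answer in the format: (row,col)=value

Answer: (0,4)=3

Derivation:
Step 1: ant0:(0,3)->E->(0,4) | ant1:(0,1)->E->(0,2)
  grid max=1 at (0,2)
Step 2: ant0:(0,4)->S->(1,4) | ant1:(0,2)->E->(0,3)
  grid max=1 at (0,3)
Step 3: ant0:(1,4)->N->(0,4) | ant1:(0,3)->E->(0,4)
  grid max=3 at (0,4)
Final grid:
  0 0 0 0 3
  0 0 0 0 0
  0 0 0 0 0
  0 0 0 0 0
  0 0 0 0 0
Max pheromone 3 at (0,4)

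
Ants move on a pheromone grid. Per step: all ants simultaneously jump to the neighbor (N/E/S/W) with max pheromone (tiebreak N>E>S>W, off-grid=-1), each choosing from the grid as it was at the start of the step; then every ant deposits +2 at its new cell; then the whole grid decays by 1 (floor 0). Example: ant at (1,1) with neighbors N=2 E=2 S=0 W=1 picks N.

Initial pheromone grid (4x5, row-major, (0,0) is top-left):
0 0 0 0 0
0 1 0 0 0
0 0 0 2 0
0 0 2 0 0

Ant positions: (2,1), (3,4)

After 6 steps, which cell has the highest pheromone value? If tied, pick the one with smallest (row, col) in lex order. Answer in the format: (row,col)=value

Answer: (2,3)=2

Derivation:
Step 1: ant0:(2,1)->N->(1,1) | ant1:(3,4)->N->(2,4)
  grid max=2 at (1,1)
Step 2: ant0:(1,1)->N->(0,1) | ant1:(2,4)->W->(2,3)
  grid max=2 at (2,3)
Step 3: ant0:(0,1)->S->(1,1) | ant1:(2,3)->N->(1,3)
  grid max=2 at (1,1)
Step 4: ant0:(1,1)->N->(0,1) | ant1:(1,3)->S->(2,3)
  grid max=2 at (2,3)
Step 5: ant0:(0,1)->S->(1,1) | ant1:(2,3)->N->(1,3)
  grid max=2 at (1,1)
Step 6: ant0:(1,1)->N->(0,1) | ant1:(1,3)->S->(2,3)
  grid max=2 at (2,3)
Final grid:
  0 1 0 0 0
  0 1 0 0 0
  0 0 0 2 0
  0 0 0 0 0
Max pheromone 2 at (2,3)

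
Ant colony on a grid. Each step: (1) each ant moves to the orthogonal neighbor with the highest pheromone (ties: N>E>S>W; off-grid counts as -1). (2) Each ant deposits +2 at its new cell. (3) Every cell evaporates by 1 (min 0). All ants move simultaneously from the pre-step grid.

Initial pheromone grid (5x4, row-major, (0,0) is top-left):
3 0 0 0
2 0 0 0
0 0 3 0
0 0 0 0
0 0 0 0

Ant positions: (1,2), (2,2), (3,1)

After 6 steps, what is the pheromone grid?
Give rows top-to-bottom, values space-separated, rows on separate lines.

After step 1: ants at (2,2),(1,2),(2,1)
  2 0 0 0
  1 0 1 0
  0 1 4 0
  0 0 0 0
  0 0 0 0
After step 2: ants at (1,2),(2,2),(2,2)
  1 0 0 0
  0 0 2 0
  0 0 7 0
  0 0 0 0
  0 0 0 0
After step 3: ants at (2,2),(1,2),(1,2)
  0 0 0 0
  0 0 5 0
  0 0 8 0
  0 0 0 0
  0 0 0 0
After step 4: ants at (1,2),(2,2),(2,2)
  0 0 0 0
  0 0 6 0
  0 0 11 0
  0 0 0 0
  0 0 0 0
After step 5: ants at (2,2),(1,2),(1,2)
  0 0 0 0
  0 0 9 0
  0 0 12 0
  0 0 0 0
  0 0 0 0
After step 6: ants at (1,2),(2,2),(2,2)
  0 0 0 0
  0 0 10 0
  0 0 15 0
  0 0 0 0
  0 0 0 0

0 0 0 0
0 0 10 0
0 0 15 0
0 0 0 0
0 0 0 0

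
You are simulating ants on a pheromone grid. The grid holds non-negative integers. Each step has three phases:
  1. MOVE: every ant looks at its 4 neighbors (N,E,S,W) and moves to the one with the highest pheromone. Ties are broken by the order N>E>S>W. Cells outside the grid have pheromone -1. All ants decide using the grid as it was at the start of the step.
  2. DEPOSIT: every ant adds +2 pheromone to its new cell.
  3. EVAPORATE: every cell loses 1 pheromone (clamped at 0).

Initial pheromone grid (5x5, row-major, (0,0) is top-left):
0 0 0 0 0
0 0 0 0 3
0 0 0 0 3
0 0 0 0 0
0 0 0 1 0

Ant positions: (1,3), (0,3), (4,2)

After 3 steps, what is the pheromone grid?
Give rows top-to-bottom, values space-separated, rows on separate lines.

After step 1: ants at (1,4),(0,4),(4,3)
  0 0 0 0 1
  0 0 0 0 4
  0 0 0 0 2
  0 0 0 0 0
  0 0 0 2 0
After step 2: ants at (2,4),(1,4),(3,3)
  0 0 0 0 0
  0 0 0 0 5
  0 0 0 0 3
  0 0 0 1 0
  0 0 0 1 0
After step 3: ants at (1,4),(2,4),(4,3)
  0 0 0 0 0
  0 0 0 0 6
  0 0 0 0 4
  0 0 0 0 0
  0 0 0 2 0

0 0 0 0 0
0 0 0 0 6
0 0 0 0 4
0 0 0 0 0
0 0 0 2 0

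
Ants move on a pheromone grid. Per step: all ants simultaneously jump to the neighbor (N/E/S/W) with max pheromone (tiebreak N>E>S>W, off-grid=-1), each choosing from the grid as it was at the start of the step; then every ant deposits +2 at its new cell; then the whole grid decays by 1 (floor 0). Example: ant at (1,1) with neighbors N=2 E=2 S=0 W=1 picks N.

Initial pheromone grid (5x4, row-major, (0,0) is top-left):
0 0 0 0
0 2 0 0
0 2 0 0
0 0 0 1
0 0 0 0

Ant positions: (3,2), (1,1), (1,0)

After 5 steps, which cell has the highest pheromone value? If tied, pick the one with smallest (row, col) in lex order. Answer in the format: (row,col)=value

Answer: (1,1)=7

Derivation:
Step 1: ant0:(3,2)->E->(3,3) | ant1:(1,1)->S->(2,1) | ant2:(1,0)->E->(1,1)
  grid max=3 at (1,1)
Step 2: ant0:(3,3)->N->(2,3) | ant1:(2,1)->N->(1,1) | ant2:(1,1)->S->(2,1)
  grid max=4 at (1,1)
Step 3: ant0:(2,3)->S->(3,3) | ant1:(1,1)->S->(2,1) | ant2:(2,1)->N->(1,1)
  grid max=5 at (1,1)
Step 4: ant0:(3,3)->N->(2,3) | ant1:(2,1)->N->(1,1) | ant2:(1,1)->S->(2,1)
  grid max=6 at (1,1)
Step 5: ant0:(2,3)->S->(3,3) | ant1:(1,1)->S->(2,1) | ant2:(2,1)->N->(1,1)
  grid max=7 at (1,1)
Final grid:
  0 0 0 0
  0 7 0 0
  0 7 0 0
  0 0 0 2
  0 0 0 0
Max pheromone 7 at (1,1)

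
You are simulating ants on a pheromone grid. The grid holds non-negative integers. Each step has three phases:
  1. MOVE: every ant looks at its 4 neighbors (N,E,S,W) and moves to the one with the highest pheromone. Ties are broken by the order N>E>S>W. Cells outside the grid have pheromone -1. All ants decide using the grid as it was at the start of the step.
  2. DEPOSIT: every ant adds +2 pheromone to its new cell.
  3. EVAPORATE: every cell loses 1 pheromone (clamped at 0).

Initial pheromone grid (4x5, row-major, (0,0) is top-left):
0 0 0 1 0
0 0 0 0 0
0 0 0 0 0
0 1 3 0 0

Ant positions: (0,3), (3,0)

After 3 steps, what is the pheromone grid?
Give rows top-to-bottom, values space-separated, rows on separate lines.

After step 1: ants at (0,4),(3,1)
  0 0 0 0 1
  0 0 0 0 0
  0 0 0 0 0
  0 2 2 0 0
After step 2: ants at (1,4),(3,2)
  0 0 0 0 0
  0 0 0 0 1
  0 0 0 0 0
  0 1 3 0 0
After step 3: ants at (0,4),(3,1)
  0 0 0 0 1
  0 0 0 0 0
  0 0 0 0 0
  0 2 2 0 0

0 0 0 0 1
0 0 0 0 0
0 0 0 0 0
0 2 2 0 0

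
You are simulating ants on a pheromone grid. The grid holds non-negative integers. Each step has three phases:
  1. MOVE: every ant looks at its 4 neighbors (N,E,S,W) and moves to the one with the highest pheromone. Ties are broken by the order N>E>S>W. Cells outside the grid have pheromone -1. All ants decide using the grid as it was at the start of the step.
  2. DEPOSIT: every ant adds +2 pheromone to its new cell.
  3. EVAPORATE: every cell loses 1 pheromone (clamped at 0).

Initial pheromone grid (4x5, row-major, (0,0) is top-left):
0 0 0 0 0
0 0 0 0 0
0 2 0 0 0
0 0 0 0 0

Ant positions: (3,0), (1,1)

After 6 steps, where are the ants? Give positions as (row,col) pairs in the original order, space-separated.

Step 1: ant0:(3,0)->N->(2,0) | ant1:(1,1)->S->(2,1)
  grid max=3 at (2,1)
Step 2: ant0:(2,0)->E->(2,1) | ant1:(2,1)->W->(2,0)
  grid max=4 at (2,1)
Step 3: ant0:(2,1)->W->(2,0) | ant1:(2,0)->E->(2,1)
  grid max=5 at (2,1)
Step 4: ant0:(2,0)->E->(2,1) | ant1:(2,1)->W->(2,0)
  grid max=6 at (2,1)
Step 5: ant0:(2,1)->W->(2,0) | ant1:(2,0)->E->(2,1)
  grid max=7 at (2,1)
Step 6: ant0:(2,0)->E->(2,1) | ant1:(2,1)->W->(2,0)
  grid max=8 at (2,1)

(2,1) (2,0)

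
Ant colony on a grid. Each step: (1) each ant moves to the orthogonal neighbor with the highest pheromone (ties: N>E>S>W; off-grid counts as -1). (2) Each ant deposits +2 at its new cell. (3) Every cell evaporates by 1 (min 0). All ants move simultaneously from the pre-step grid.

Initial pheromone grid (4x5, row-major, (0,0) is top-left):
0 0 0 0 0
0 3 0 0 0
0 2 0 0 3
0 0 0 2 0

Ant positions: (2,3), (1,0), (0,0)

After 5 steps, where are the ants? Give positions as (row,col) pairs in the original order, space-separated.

Step 1: ant0:(2,3)->E->(2,4) | ant1:(1,0)->E->(1,1) | ant2:(0,0)->E->(0,1)
  grid max=4 at (1,1)
Step 2: ant0:(2,4)->N->(1,4) | ant1:(1,1)->N->(0,1) | ant2:(0,1)->S->(1,1)
  grid max=5 at (1,1)
Step 3: ant0:(1,4)->S->(2,4) | ant1:(0,1)->S->(1,1) | ant2:(1,1)->N->(0,1)
  grid max=6 at (1,1)
Step 4: ant0:(2,4)->N->(1,4) | ant1:(1,1)->N->(0,1) | ant2:(0,1)->S->(1,1)
  grid max=7 at (1,1)
Step 5: ant0:(1,4)->S->(2,4) | ant1:(0,1)->S->(1,1) | ant2:(1,1)->N->(0,1)
  grid max=8 at (1,1)

(2,4) (1,1) (0,1)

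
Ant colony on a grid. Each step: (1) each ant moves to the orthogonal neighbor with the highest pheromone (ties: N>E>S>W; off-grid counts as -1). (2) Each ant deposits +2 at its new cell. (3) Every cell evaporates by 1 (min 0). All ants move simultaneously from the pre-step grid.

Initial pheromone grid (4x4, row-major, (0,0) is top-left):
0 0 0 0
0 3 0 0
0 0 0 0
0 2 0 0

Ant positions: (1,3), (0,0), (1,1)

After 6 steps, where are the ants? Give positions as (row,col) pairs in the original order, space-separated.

Step 1: ant0:(1,3)->N->(0,3) | ant1:(0,0)->E->(0,1) | ant2:(1,1)->N->(0,1)
  grid max=3 at (0,1)
Step 2: ant0:(0,3)->S->(1,3) | ant1:(0,1)->S->(1,1) | ant2:(0,1)->S->(1,1)
  grid max=5 at (1,1)
Step 3: ant0:(1,3)->N->(0,3) | ant1:(1,1)->N->(0,1) | ant2:(1,1)->N->(0,1)
  grid max=5 at (0,1)
Step 4: ant0:(0,3)->S->(1,3) | ant1:(0,1)->S->(1,1) | ant2:(0,1)->S->(1,1)
  grid max=7 at (1,1)
Step 5: ant0:(1,3)->N->(0,3) | ant1:(1,1)->N->(0,1) | ant2:(1,1)->N->(0,1)
  grid max=7 at (0,1)
Step 6: ant0:(0,3)->S->(1,3) | ant1:(0,1)->S->(1,1) | ant2:(0,1)->S->(1,1)
  grid max=9 at (1,1)

(1,3) (1,1) (1,1)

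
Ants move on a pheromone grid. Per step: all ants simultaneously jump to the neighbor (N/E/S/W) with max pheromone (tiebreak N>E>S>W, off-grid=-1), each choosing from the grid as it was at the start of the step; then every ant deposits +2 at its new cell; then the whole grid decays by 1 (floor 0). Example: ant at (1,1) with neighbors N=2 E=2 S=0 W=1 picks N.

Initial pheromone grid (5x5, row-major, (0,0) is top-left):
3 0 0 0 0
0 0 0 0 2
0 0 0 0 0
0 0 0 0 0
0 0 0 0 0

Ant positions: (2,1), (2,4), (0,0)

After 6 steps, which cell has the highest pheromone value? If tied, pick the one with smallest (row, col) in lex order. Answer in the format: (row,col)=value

Answer: (0,0)=7

Derivation:
Step 1: ant0:(2,1)->N->(1,1) | ant1:(2,4)->N->(1,4) | ant2:(0,0)->E->(0,1)
  grid max=3 at (1,4)
Step 2: ant0:(1,1)->N->(0,1) | ant1:(1,4)->N->(0,4) | ant2:(0,1)->W->(0,0)
  grid max=3 at (0,0)
Step 3: ant0:(0,1)->W->(0,0) | ant1:(0,4)->S->(1,4) | ant2:(0,0)->E->(0,1)
  grid max=4 at (0,0)
Step 4: ant0:(0,0)->E->(0,1) | ant1:(1,4)->N->(0,4) | ant2:(0,1)->W->(0,0)
  grid max=5 at (0,0)
Step 5: ant0:(0,1)->W->(0,0) | ant1:(0,4)->S->(1,4) | ant2:(0,0)->E->(0,1)
  grid max=6 at (0,0)
Step 6: ant0:(0,0)->E->(0,1) | ant1:(1,4)->N->(0,4) | ant2:(0,1)->W->(0,0)
  grid max=7 at (0,0)
Final grid:
  7 6 0 0 1
  0 0 0 0 2
  0 0 0 0 0
  0 0 0 0 0
  0 0 0 0 0
Max pheromone 7 at (0,0)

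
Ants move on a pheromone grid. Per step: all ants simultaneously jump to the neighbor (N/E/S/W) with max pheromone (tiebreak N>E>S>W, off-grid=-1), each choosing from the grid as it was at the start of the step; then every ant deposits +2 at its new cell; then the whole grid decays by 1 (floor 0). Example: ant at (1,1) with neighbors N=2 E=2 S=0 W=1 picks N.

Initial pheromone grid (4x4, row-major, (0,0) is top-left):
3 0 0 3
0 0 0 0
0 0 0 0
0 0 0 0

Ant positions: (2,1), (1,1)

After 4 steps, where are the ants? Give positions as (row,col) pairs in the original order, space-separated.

Step 1: ant0:(2,1)->N->(1,1) | ant1:(1,1)->N->(0,1)
  grid max=2 at (0,0)
Step 2: ant0:(1,1)->N->(0,1) | ant1:(0,1)->W->(0,0)
  grid max=3 at (0,0)
Step 3: ant0:(0,1)->W->(0,0) | ant1:(0,0)->E->(0,1)
  grid max=4 at (0,0)
Step 4: ant0:(0,0)->E->(0,1) | ant1:(0,1)->W->(0,0)
  grid max=5 at (0,0)

(0,1) (0,0)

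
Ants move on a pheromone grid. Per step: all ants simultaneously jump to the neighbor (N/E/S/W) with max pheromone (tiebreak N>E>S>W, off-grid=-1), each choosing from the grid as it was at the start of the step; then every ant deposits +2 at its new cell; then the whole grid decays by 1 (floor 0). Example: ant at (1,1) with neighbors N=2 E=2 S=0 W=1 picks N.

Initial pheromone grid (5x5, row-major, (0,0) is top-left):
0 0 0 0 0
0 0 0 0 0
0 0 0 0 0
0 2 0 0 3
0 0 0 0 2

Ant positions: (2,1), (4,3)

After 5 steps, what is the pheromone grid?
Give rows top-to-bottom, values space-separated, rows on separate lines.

After step 1: ants at (3,1),(4,4)
  0 0 0 0 0
  0 0 0 0 0
  0 0 0 0 0
  0 3 0 0 2
  0 0 0 0 3
After step 2: ants at (2,1),(3,4)
  0 0 0 0 0
  0 0 0 0 0
  0 1 0 0 0
  0 2 0 0 3
  0 0 0 0 2
After step 3: ants at (3,1),(4,4)
  0 0 0 0 0
  0 0 0 0 0
  0 0 0 0 0
  0 3 0 0 2
  0 0 0 0 3
After step 4: ants at (2,1),(3,4)
  0 0 0 0 0
  0 0 0 0 0
  0 1 0 0 0
  0 2 0 0 3
  0 0 0 0 2
After step 5: ants at (3,1),(4,4)
  0 0 0 0 0
  0 0 0 0 0
  0 0 0 0 0
  0 3 0 0 2
  0 0 0 0 3

0 0 0 0 0
0 0 0 0 0
0 0 0 0 0
0 3 0 0 2
0 0 0 0 3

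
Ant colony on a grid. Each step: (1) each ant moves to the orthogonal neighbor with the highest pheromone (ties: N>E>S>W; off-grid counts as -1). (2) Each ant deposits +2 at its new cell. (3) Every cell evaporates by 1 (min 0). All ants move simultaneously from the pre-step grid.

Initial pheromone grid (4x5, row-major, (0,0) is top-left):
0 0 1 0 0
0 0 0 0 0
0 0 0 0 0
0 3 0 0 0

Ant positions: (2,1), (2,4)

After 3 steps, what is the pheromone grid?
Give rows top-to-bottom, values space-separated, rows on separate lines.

After step 1: ants at (3,1),(1,4)
  0 0 0 0 0
  0 0 0 0 1
  0 0 0 0 0
  0 4 0 0 0
After step 2: ants at (2,1),(0,4)
  0 0 0 0 1
  0 0 0 0 0
  0 1 0 0 0
  0 3 0 0 0
After step 3: ants at (3,1),(1,4)
  0 0 0 0 0
  0 0 0 0 1
  0 0 0 0 0
  0 4 0 0 0

0 0 0 0 0
0 0 0 0 1
0 0 0 0 0
0 4 0 0 0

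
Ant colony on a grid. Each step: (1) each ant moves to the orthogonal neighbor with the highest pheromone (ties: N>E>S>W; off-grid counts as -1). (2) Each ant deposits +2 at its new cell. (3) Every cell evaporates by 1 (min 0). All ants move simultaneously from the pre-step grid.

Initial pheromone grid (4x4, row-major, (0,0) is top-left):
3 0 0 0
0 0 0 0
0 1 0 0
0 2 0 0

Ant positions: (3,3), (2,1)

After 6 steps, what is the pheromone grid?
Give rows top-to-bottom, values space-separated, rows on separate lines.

After step 1: ants at (2,3),(3,1)
  2 0 0 0
  0 0 0 0
  0 0 0 1
  0 3 0 0
After step 2: ants at (1,3),(2,1)
  1 0 0 0
  0 0 0 1
  0 1 0 0
  0 2 0 0
After step 3: ants at (0,3),(3,1)
  0 0 0 1
  0 0 0 0
  0 0 0 0
  0 3 0 0
After step 4: ants at (1,3),(2,1)
  0 0 0 0
  0 0 0 1
  0 1 0 0
  0 2 0 0
After step 5: ants at (0,3),(3,1)
  0 0 0 1
  0 0 0 0
  0 0 0 0
  0 3 0 0
After step 6: ants at (1,3),(2,1)
  0 0 0 0
  0 0 0 1
  0 1 0 0
  0 2 0 0

0 0 0 0
0 0 0 1
0 1 0 0
0 2 0 0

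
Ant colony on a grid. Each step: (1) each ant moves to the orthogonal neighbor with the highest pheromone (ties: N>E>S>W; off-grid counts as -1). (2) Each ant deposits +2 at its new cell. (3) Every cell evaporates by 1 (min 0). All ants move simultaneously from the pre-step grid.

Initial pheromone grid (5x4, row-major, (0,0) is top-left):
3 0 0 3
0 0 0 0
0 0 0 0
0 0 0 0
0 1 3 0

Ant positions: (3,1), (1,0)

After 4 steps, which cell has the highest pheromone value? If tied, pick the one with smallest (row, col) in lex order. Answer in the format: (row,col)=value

Step 1: ant0:(3,1)->S->(4,1) | ant1:(1,0)->N->(0,0)
  grid max=4 at (0,0)
Step 2: ant0:(4,1)->E->(4,2) | ant1:(0,0)->E->(0,1)
  grid max=3 at (0,0)
Step 3: ant0:(4,2)->W->(4,1) | ant1:(0,1)->W->(0,0)
  grid max=4 at (0,0)
Step 4: ant0:(4,1)->E->(4,2) | ant1:(0,0)->E->(0,1)
  grid max=3 at (0,0)
Final grid:
  3 1 0 0
  0 0 0 0
  0 0 0 0
  0 0 0 0
  0 1 3 0
Max pheromone 3 at (0,0)

Answer: (0,0)=3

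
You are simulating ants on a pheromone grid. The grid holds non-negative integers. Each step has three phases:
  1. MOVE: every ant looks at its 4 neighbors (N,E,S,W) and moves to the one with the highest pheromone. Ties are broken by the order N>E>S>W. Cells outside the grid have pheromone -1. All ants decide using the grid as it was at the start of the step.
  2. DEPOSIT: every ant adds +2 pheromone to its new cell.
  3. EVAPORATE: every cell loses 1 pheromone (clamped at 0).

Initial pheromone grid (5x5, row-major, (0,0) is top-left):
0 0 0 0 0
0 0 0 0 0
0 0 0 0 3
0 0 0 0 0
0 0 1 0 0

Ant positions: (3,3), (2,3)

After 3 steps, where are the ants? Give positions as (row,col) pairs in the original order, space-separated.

Step 1: ant0:(3,3)->N->(2,3) | ant1:(2,3)->E->(2,4)
  grid max=4 at (2,4)
Step 2: ant0:(2,3)->E->(2,4) | ant1:(2,4)->W->(2,3)
  grid max=5 at (2,4)
Step 3: ant0:(2,4)->W->(2,3) | ant1:(2,3)->E->(2,4)
  grid max=6 at (2,4)

(2,3) (2,4)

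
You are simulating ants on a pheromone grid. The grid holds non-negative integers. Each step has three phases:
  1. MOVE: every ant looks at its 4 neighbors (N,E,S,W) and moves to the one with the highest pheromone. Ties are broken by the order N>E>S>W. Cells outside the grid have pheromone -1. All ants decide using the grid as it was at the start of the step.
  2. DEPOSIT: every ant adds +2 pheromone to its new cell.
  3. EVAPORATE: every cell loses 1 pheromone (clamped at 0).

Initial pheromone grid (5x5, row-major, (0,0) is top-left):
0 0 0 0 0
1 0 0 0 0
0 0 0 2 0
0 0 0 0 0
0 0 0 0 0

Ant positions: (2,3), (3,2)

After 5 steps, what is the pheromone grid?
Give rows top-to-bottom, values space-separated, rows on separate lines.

After step 1: ants at (1,3),(2,2)
  0 0 0 0 0
  0 0 0 1 0
  0 0 1 1 0
  0 0 0 0 0
  0 0 0 0 0
After step 2: ants at (2,3),(2,3)
  0 0 0 0 0
  0 0 0 0 0
  0 0 0 4 0
  0 0 0 0 0
  0 0 0 0 0
After step 3: ants at (1,3),(1,3)
  0 0 0 0 0
  0 0 0 3 0
  0 0 0 3 0
  0 0 0 0 0
  0 0 0 0 0
After step 4: ants at (2,3),(2,3)
  0 0 0 0 0
  0 0 0 2 0
  0 0 0 6 0
  0 0 0 0 0
  0 0 0 0 0
After step 5: ants at (1,3),(1,3)
  0 0 0 0 0
  0 0 0 5 0
  0 0 0 5 0
  0 0 0 0 0
  0 0 0 0 0

0 0 0 0 0
0 0 0 5 0
0 0 0 5 0
0 0 0 0 0
0 0 0 0 0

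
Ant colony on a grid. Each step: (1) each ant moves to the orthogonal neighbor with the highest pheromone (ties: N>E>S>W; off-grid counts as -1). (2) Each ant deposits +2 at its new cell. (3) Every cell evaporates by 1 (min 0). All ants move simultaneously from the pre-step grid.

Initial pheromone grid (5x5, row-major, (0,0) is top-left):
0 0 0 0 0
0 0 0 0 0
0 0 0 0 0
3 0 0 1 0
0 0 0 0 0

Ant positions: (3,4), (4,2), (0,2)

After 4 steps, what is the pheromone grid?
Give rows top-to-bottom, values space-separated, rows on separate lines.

After step 1: ants at (3,3),(3,2),(0,3)
  0 0 0 1 0
  0 0 0 0 0
  0 0 0 0 0
  2 0 1 2 0
  0 0 0 0 0
After step 2: ants at (3,2),(3,3),(0,4)
  0 0 0 0 1
  0 0 0 0 0
  0 0 0 0 0
  1 0 2 3 0
  0 0 0 0 0
After step 3: ants at (3,3),(3,2),(1,4)
  0 0 0 0 0
  0 0 0 0 1
  0 0 0 0 0
  0 0 3 4 0
  0 0 0 0 0
After step 4: ants at (3,2),(3,3),(0,4)
  0 0 0 0 1
  0 0 0 0 0
  0 0 0 0 0
  0 0 4 5 0
  0 0 0 0 0

0 0 0 0 1
0 0 0 0 0
0 0 0 0 0
0 0 4 5 0
0 0 0 0 0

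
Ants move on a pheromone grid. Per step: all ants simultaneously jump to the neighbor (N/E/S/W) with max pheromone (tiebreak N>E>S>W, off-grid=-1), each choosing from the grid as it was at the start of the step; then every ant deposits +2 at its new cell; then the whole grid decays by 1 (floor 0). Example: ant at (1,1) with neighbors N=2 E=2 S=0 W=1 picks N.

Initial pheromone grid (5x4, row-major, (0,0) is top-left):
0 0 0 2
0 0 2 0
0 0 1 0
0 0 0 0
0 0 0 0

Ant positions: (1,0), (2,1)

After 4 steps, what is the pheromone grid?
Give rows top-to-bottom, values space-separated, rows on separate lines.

After step 1: ants at (0,0),(2,2)
  1 0 0 1
  0 0 1 0
  0 0 2 0
  0 0 0 0
  0 0 0 0
After step 2: ants at (0,1),(1,2)
  0 1 0 0
  0 0 2 0
  0 0 1 0
  0 0 0 0
  0 0 0 0
After step 3: ants at (0,2),(2,2)
  0 0 1 0
  0 0 1 0
  0 0 2 0
  0 0 0 0
  0 0 0 0
After step 4: ants at (1,2),(1,2)
  0 0 0 0
  0 0 4 0
  0 0 1 0
  0 0 0 0
  0 0 0 0

0 0 0 0
0 0 4 0
0 0 1 0
0 0 0 0
0 0 0 0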